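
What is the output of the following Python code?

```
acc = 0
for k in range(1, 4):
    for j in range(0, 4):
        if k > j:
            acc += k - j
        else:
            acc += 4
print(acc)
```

34

k=1,j=0: 1>0, acc = 0+1 = 1
k=1,j=1: not 1>1, acc = 1+4 = 5
k=1,j=2: not 1>2, acc = 5+4 = 9
k=1,j=3: not 1>3, acc = 9+4 = 13
k=2,j=0: 2>0, acc = 13+2 = 15
k=2,j=1: 2>1, acc = 15+1 = 16
k=2,j=2: not 2>2, acc = 16+4 = 20
k=2,j=3: not 2>3, acc = 20+4 = 24
k=3,j=0: 3>0, acc = 24+3 = 27
k=3,j=1: 3>1, acc = 27+2 = 29
k=3,j=2: 3>2, acc = 29+1 = 30
k=3,j=3: not 3>3, acc = 30+4 = 34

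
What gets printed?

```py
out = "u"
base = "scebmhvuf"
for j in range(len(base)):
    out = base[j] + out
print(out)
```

fuvhmbecsu

j=0: prepend 's' → 'su'
j=1: prepend 'c' → 'csu'
j=2: prepend 'e' → 'ecsu'
j=3: prepend 'b' → 'becsu'
j=4: prepend 'm' → 'mbecsu'
j=5: prepend 'h' → 'hmbecsu'
j=6: prepend 'v' → 'vhmbecsu'
j=7: prepend 'u' → 'uvhmbecsu'
j=8: prepend 'f' → 'fuvhmbecsu'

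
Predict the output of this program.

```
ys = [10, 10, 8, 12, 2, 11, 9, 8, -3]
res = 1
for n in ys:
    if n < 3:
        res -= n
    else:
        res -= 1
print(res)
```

n=10: not <3, res = 1-1 = 0
n=10: not <3, res = 0-1 = -1
n=8: not <3, res = (-1)-1 = -2
n=12: not <3, res = (-2)-1 = -3
n=2: <3, res = (-3)-2 = -5
n=11: not <3, res = (-5)-1 = -6
n=9: not <3, res = (-6)-1 = -7
n=8: not <3, res = (-7)-1 = -8
n=-3: <3, res = (-8)-(-3) = -5

-5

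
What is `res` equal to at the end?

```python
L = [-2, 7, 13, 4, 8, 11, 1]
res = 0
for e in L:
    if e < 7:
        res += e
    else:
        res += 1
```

7

e=-2: <7, res = 0+(-2) = -2
e=7: not <7, res = (-2)+1 = -1
e=13: not <7, res = (-1)+1 = 0
e=4: <7, res = 0+4 = 4
e=8: not <7, res = 4+1 = 5
e=11: not <7, res = 5+1 = 6
e=1: <7, res = 6+1 = 7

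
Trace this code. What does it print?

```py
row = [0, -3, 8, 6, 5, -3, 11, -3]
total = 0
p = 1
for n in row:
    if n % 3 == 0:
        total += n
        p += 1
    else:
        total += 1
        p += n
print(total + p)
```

30

n=0: %3==0, total = 0+0 = 0; p=2
n=-3: %3==0, total = 0+(-3) = -3; p=3
n=8: not %3==0, total = (-3)+1 = -2; p=11
n=6: %3==0, total = (-2)+6 = 4; p=12
n=5: not %3==0, total = 4+1 = 5; p=17
n=-3: %3==0, total = 5+(-3) = 2; p=18
n=11: not %3==0, total = 2+1 = 3; p=29
n=-3: %3==0, total = 3+(-3) = 0; p=30
total+p = 0+30 = 30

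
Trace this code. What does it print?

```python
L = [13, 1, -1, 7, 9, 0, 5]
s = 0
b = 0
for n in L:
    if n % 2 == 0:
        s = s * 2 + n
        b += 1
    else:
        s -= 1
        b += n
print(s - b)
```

n=13: not even, s = 0-1 = -1; b=13
n=1: not even, s = (-1)-1 = -2; b=14
n=-1: not even, s = (-2)-1 = -3; b=13
n=7: not even, s = (-3)-1 = -4; b=20
n=9: not even, s = (-4)-1 = -5; b=29
n=0: even, s = (-5)*2+0 = -10; b=30
n=5: not even, s = (-10)-1 = -11; b=35
s-b = (-11)-35 = -46

-46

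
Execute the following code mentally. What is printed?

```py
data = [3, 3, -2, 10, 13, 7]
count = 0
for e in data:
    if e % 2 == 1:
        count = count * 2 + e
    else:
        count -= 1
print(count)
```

61

e=3: odd, count = 0*2+3 = 3
e=3: odd, count = 3*2+3 = 9
e=-2: not odd, count = 9-1 = 8
e=10: not odd, count = 8-1 = 7
e=13: odd, count = 7*2+13 = 27
e=7: odd, count = 27*2+7 = 61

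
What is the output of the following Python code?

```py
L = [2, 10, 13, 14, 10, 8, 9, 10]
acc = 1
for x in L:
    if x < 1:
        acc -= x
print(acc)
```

x=2: not <1
x=10: not <1
x=13: not <1
x=14: not <1
x=10: not <1
x=8: not <1
x=9: not <1
x=10: not <1

1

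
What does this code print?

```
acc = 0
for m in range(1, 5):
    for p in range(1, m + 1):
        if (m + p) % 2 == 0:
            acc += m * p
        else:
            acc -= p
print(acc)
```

34

m=1,p=1: even sum, acc = 0+1 = 1
m=2,p=1: odd sum, acc = 1-1 = 0
m=2,p=2: even sum, acc = 0+4 = 4
m=3,p=1: even sum, acc = 4+3 = 7
m=3,p=2: odd sum, acc = 7-2 = 5
m=3,p=3: even sum, acc = 5+9 = 14
m=4,p=1: odd sum, acc = 14-1 = 13
m=4,p=2: even sum, acc = 13+8 = 21
m=4,p=3: odd sum, acc = 21-3 = 18
m=4,p=4: even sum, acc = 18+16 = 34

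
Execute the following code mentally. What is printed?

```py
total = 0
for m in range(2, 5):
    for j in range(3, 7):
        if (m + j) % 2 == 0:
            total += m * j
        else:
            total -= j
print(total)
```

m=2,j=3: odd sum, total = 0-3 = -3
m=2,j=4: even sum, total = (-3)+8 = 5
m=2,j=5: odd sum, total = 5-5 = 0
m=2,j=6: even sum, total = 0+12 = 12
m=3,j=3: even sum, total = 12+9 = 21
m=3,j=4: odd sum, total = 21-4 = 17
m=3,j=5: even sum, total = 17+15 = 32
m=3,j=6: odd sum, total = 32-6 = 26
m=4,j=3: odd sum, total = 26-3 = 23
m=4,j=4: even sum, total = 23+16 = 39
m=4,j=5: odd sum, total = 39-5 = 34
m=4,j=6: even sum, total = 34+24 = 58

58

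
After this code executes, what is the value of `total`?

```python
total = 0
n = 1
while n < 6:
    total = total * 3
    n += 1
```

n=1: total = 0*3 = 0
n=2: total = 0*3 = 0
n=3: total = 0*3 = 0
n=4: total = 0*3 = 0
n=5: total = 0*3 = 0

0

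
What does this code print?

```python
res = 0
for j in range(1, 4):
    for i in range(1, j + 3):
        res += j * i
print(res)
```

j=1,i=1: res = 0+1 = 1
j=1,i=2: res = 1+2 = 3
j=1,i=3: res = 3+3 = 6
j=2,i=1: res = 6+2 = 8
j=2,i=2: res = 8+4 = 12
j=2,i=3: res = 12+6 = 18
j=2,i=4: res = 18+8 = 26
j=3,i=1: res = 26+3 = 29
j=3,i=2: res = 29+6 = 35
j=3,i=3: res = 35+9 = 44
j=3,i=4: res = 44+12 = 56
j=3,i=5: res = 56+15 = 71

71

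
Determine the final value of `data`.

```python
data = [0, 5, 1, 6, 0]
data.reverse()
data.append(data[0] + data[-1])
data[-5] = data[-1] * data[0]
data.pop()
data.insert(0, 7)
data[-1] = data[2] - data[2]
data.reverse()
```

reverse → [0, 6, 1, 5, 0]
append data[0]+data[-1] = 0+0 = 0 → [0, 6, 1, 5, 0, 0]
data[-5] = data[-1]*data[0] = 0*0 = 0 → [0, 0, 1, 5, 0, 0]
pop() removes 0 → [0, 0, 1, 5, 0]
insert 7 at 0 → [7, 0, 0, 1, 5, 0]
data[-1] = data[2]-data[2] = 0-0 = 0 → [7, 0, 0, 1, 5, 0]
reverse → [0, 5, 1, 0, 0, 7]

[0, 5, 1, 0, 0, 7]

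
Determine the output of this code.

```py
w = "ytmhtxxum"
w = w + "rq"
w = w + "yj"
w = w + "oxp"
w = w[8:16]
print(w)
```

mrqyjoxp

+ 'rq' → 'ytmhtxxumrq'
+ 'yj' → 'ytmhtxxumrqyj'
+ 'oxp' → 'ytmhtxxumrqyjoxp'
slice [8:16] → 'mrqyjoxp'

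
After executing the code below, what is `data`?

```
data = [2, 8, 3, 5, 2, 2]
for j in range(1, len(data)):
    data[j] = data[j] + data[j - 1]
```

j=1: data[1] = 8+2 = 10 → [2, 10, 3, 5, 2, 2]
j=2: data[2] = 3+10 = 13 → [2, 10, 13, 5, 2, 2]
j=3: data[3] = 5+13 = 18 → [2, 10, 13, 18, 2, 2]
j=4: data[4] = 2+18 = 20 → [2, 10, 13, 18, 20, 2]
j=5: data[5] = 2+20 = 22 → [2, 10, 13, 18, 20, 22]

[2, 10, 13, 18, 20, 22]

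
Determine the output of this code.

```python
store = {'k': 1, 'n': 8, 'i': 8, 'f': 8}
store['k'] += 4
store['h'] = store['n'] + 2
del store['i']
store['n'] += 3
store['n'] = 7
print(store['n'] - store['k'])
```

2

store['k'] = 1+4 = 5 → {'k': 5, 'n': 8, 'i': 8, 'f': 8}
store['h'] = store['n']+2 = 10 → {'k': 5, 'n': 8, 'i': 8, 'f': 8, 'h': 10}
del 'i' → {'k': 5, 'n': 8, 'f': 8, 'h': 10}
store['n'] = 8+3 = 11 → {'k': 5, 'n': 11, 'f': 8, 'h': 10}
store['n'] = 7 → {'k': 5, 'n': 7, 'f': 8, 'h': 10}
store['n']-store['k'] = 7-5 = 2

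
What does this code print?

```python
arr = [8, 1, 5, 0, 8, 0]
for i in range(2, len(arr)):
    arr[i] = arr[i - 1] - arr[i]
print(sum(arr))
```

i=2: arr[2] = 1-5 = -4 → [8, 1, -4, 0, 8, 0]
i=3: arr[3] = (-4)-0 = -4 → [8, 1, -4, -4, 8, 0]
i=4: arr[4] = (-4)-8 = -12 → [8, 1, -4, -4, -12, 0]
i=5: arr[5] = (-12)-0 = -12 → [8, 1, -4, -4, -12, -12]
sum = -23

-23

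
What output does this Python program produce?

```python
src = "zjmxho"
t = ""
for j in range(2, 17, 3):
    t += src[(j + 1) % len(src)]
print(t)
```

xzxzx

j=2: add src[3]='x' → 'x'
j=5: add src[0]='z' → 'xz'
j=8: add src[3]='x' → 'xzx'
j=11: add src[0]='z' → 'xzxz'
j=14: add src[3]='x' → 'xzxzx'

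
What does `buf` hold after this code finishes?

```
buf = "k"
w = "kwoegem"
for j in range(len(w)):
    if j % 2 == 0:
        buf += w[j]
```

'kkogm'

j=0: add 'k' → 'kk'
j=1: skip
j=2: add 'o' → 'kko'
j=3: skip
j=4: add 'g' → 'kkog'
j=5: skip
j=6: add 'm' → 'kkogm'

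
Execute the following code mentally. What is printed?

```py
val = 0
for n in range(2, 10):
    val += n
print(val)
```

44

n=2: val = 0+2 = 2
n=3: val = 2+3 = 5
n=4: val = 5+4 = 9
n=5: val = 9+5 = 14
n=6: val = 14+6 = 20
n=7: val = 20+7 = 27
n=8: val = 27+8 = 35
n=9: val = 35+9 = 44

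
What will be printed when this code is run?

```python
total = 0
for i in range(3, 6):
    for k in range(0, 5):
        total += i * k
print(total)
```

i=3,k=0: total = 0+0 = 0
i=3,k=1: total = 0+3 = 3
i=3,k=2: total = 3+6 = 9
i=3,k=3: total = 9+9 = 18
i=3,k=4: total = 18+12 = 30
i=4,k=0: total = 30+0 = 30
i=4,k=1: total = 30+4 = 34
i=4,k=2: total = 34+8 = 42
i=4,k=3: total = 42+12 = 54
i=4,k=4: total = 54+16 = 70
i=5,k=0: total = 70+0 = 70
i=5,k=1: total = 70+5 = 75
i=5,k=2: total = 75+10 = 85
i=5,k=3: total = 85+15 = 100
i=5,k=4: total = 100+20 = 120

120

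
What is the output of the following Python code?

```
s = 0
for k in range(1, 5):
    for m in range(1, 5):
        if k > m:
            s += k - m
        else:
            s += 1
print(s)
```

20

k=1,m=1: not 1>1, s = 0+1 = 1
k=1,m=2: not 1>2, s = 1+1 = 2
k=1,m=3: not 1>3, s = 2+1 = 3
k=1,m=4: not 1>4, s = 3+1 = 4
k=2,m=1: 2>1, s = 4+1 = 5
k=2,m=2: not 2>2, s = 5+1 = 6
k=2,m=3: not 2>3, s = 6+1 = 7
k=2,m=4: not 2>4, s = 7+1 = 8
k=3,m=1: 3>1, s = 8+2 = 10
k=3,m=2: 3>2, s = 10+1 = 11
k=3,m=3: not 3>3, s = 11+1 = 12
k=3,m=4: not 3>4, s = 12+1 = 13
k=4,m=1: 4>1, s = 13+3 = 16
k=4,m=2: 4>2, s = 16+2 = 18
k=4,m=3: 4>3, s = 18+1 = 19
k=4,m=4: not 4>4, s = 19+1 = 20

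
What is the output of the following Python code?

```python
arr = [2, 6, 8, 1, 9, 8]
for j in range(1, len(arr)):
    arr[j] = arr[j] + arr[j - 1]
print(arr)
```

[2, 8, 16, 17, 26, 34]

j=1: arr[1] = 6+2 = 8 → [2, 8, 8, 1, 9, 8]
j=2: arr[2] = 8+8 = 16 → [2, 8, 16, 1, 9, 8]
j=3: arr[3] = 1+16 = 17 → [2, 8, 16, 17, 9, 8]
j=4: arr[4] = 9+17 = 26 → [2, 8, 16, 17, 26, 8]
j=5: arr[5] = 8+26 = 34 → [2, 8, 16, 17, 26, 34]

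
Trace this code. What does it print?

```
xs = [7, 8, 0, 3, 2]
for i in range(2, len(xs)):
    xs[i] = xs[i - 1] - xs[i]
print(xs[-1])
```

i=2: xs[2] = 8-0 = 8 → [7, 8, 8, 3, 2]
i=3: xs[3] = 8-3 = 5 → [7, 8, 8, 5, 2]
i=4: xs[4] = 5-2 = 3 → [7, 8, 8, 5, 3]

3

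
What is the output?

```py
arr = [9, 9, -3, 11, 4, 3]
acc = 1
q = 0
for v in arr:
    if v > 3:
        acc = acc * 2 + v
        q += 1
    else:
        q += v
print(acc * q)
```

600

v=9: >3, acc = 1*2+9 = 11; q=1
v=9: >3, acc = 11*2+9 = 31; q=2
v=-3: not >3; q=-1
v=11: >3, acc = 31*2+11 = 73; q=0
v=4: >3, acc = 73*2+4 = 150; q=1
v=3: not >3; q=4
acc*q = 150*4 = 600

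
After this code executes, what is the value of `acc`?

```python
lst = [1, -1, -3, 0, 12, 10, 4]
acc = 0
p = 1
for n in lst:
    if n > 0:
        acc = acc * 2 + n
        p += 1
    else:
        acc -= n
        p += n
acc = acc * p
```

n=1: >0, acc = 0*2+1 = 1; p=2
n=-1: not >0, acc = 1-(-1) = 2; p=1
n=-3: not >0, acc = 2-(-3) = 5; p=-2
n=0: not >0, acc = 5-0 = 5; p=-2
n=12: >0, acc = 5*2+12 = 22; p=-1
n=10: >0, acc = 22*2+10 = 54; p=0
n=4: >0, acc = 54*2+4 = 112; p=1
acc*p = 112*1 = 112

112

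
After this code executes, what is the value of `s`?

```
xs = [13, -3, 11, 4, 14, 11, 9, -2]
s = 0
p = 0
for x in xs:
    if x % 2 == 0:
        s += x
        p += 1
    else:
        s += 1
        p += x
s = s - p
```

x=13: not even, s = 0+1 = 1; p=13
x=-3: not even, s = 1+1 = 2; p=10
x=11: not even, s = 2+1 = 3; p=21
x=4: even, s = 3+4 = 7; p=22
x=14: even, s = 7+14 = 21; p=23
x=11: not even, s = 21+1 = 22; p=34
x=9: not even, s = 22+1 = 23; p=43
x=-2: even, s = 23+(-2) = 21; p=44
s-p = 21-44 = -23

-23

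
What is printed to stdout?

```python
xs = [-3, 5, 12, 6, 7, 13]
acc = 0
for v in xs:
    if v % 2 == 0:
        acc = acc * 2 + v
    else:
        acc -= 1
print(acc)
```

v=-3: not even, acc = 0-1 = -1
v=5: not even, acc = (-1)-1 = -2
v=12: even, acc = (-2)*2+12 = 8
v=6: even, acc = 8*2+6 = 22
v=7: not even, acc = 22-1 = 21
v=13: not even, acc = 21-1 = 20

20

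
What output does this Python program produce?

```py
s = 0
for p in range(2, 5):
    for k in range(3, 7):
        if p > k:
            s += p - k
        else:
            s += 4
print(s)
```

45

p=2,k=3: not 2>3, s = 0+4 = 4
p=2,k=4: not 2>4, s = 4+4 = 8
p=2,k=5: not 2>5, s = 8+4 = 12
p=2,k=6: not 2>6, s = 12+4 = 16
p=3,k=3: not 3>3, s = 16+4 = 20
p=3,k=4: not 3>4, s = 20+4 = 24
p=3,k=5: not 3>5, s = 24+4 = 28
p=3,k=6: not 3>6, s = 28+4 = 32
p=4,k=3: 4>3, s = 32+1 = 33
p=4,k=4: not 4>4, s = 33+4 = 37
p=4,k=5: not 4>5, s = 37+4 = 41
p=4,k=6: not 4>6, s = 41+4 = 45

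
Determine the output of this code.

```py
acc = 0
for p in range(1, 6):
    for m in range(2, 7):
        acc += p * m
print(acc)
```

300

p=1,m=2: acc = 0+2 = 2
p=1,m=3: acc = 2+3 = 5
p=1,m=4: acc = 5+4 = 9
p=1,m=5: acc = 9+5 = 14
p=1,m=6: acc = 14+6 = 20
p=2,m=2: acc = 20+4 = 24
p=2,m=3: acc = 24+6 = 30
p=2,m=4: acc = 30+8 = 38
p=2,m=5: acc = 38+10 = 48
p=2,m=6: acc = 48+12 = 60
p=3,m=2: acc = 60+6 = 66
p=3,m=3: acc = 66+9 = 75
p=3,m=4: acc = 75+12 = 87
p=3,m=5: acc = 87+15 = 102
p=3,m=6: acc = 102+18 = 120
p=4,m=2: acc = 120+8 = 128
p=4,m=3: acc = 128+12 = 140
p=4,m=4: acc = 140+16 = 156
p=4,m=5: acc = 156+20 = 176
p=4,m=6: acc = 176+24 = 200
p=5,m=2: acc = 200+10 = 210
p=5,m=3: acc = 210+15 = 225
p=5,m=4: acc = 225+20 = 245
p=5,m=5: acc = 245+25 = 270
p=5,m=6: acc = 270+30 = 300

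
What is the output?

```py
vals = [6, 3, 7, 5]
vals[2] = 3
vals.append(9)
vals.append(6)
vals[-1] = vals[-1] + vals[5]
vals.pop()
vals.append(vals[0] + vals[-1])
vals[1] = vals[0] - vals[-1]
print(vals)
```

vals[2] = 3 → [6, 3, 3, 5]
append 9 → [6, 3, 3, 5, 9]
append 6 → [6, 3, 3, 5, 9, 6]
vals[-1] = vals[-1]+vals[5] = 6+6 = 12 → [6, 3, 3, 5, 9, 12]
pop() removes 12 → [6, 3, 3, 5, 9]
append vals[0]+vals[-1] = 6+9 = 15 → [6, 3, 3, 5, 9, 15]
vals[1] = vals[0]-vals[-1] = 6-15 = -9 → [6, -9, 3, 5, 9, 15]

[6, -9, 3, 5, 9, 15]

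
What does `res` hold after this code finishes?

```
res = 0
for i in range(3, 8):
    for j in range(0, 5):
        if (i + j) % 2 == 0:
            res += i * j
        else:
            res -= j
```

94

i=3,j=0: odd sum, res = 0-0 = 0
i=3,j=1: even sum, res = 0+3 = 3
i=3,j=2: odd sum, res = 3-2 = 1
i=3,j=3: even sum, res = 1+9 = 10
i=3,j=4: odd sum, res = 10-4 = 6
i=4,j=0: even sum, res = 6+0 = 6
i=4,j=1: odd sum, res = 6-1 = 5
i=4,j=2: even sum, res = 5+8 = 13
i=4,j=3: odd sum, res = 13-3 = 10
i=4,j=4: even sum, res = 10+16 = 26
i=5,j=0: odd sum, res = 26-0 = 26
i=5,j=1: even sum, res = 26+5 = 31
i=5,j=2: odd sum, res = 31-2 = 29
i=5,j=3: even sum, res = 29+15 = 44
i=5,j=4: odd sum, res = 44-4 = 40
i=6,j=0: even sum, res = 40+0 = 40
i=6,j=1: odd sum, res = 40-1 = 39
i=6,j=2: even sum, res = 39+12 = 51
i=6,j=3: odd sum, res = 51-3 = 48
i=6,j=4: even sum, res = 48+24 = 72
i=7,j=0: odd sum, res = 72-0 = 72
i=7,j=1: even sum, res = 72+7 = 79
i=7,j=2: odd sum, res = 79-2 = 77
i=7,j=3: even sum, res = 77+21 = 98
i=7,j=4: odd sum, res = 98-4 = 94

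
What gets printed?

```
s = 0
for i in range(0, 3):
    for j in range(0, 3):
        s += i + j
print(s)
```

18

i=0,j=0: s = 0+0 = 0
i=0,j=1: s = 0+1 = 1
i=0,j=2: s = 1+2 = 3
i=1,j=0: s = 3+1 = 4
i=1,j=1: s = 4+2 = 6
i=1,j=2: s = 6+3 = 9
i=2,j=0: s = 9+2 = 11
i=2,j=1: s = 11+3 = 14
i=2,j=2: s = 14+4 = 18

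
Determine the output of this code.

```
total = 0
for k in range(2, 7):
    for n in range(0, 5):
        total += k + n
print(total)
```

k=2,n=0: total = 0+2 = 2
k=2,n=1: total = 2+3 = 5
k=2,n=2: total = 5+4 = 9
k=2,n=3: total = 9+5 = 14
k=2,n=4: total = 14+6 = 20
k=3,n=0: total = 20+3 = 23
k=3,n=1: total = 23+4 = 27
k=3,n=2: total = 27+5 = 32
k=3,n=3: total = 32+6 = 38
k=3,n=4: total = 38+7 = 45
k=4,n=0: total = 45+4 = 49
k=4,n=1: total = 49+5 = 54
k=4,n=2: total = 54+6 = 60
k=4,n=3: total = 60+7 = 67
k=4,n=4: total = 67+8 = 75
k=5,n=0: total = 75+5 = 80
k=5,n=1: total = 80+6 = 86
k=5,n=2: total = 86+7 = 93
k=5,n=3: total = 93+8 = 101
k=5,n=4: total = 101+9 = 110
k=6,n=0: total = 110+6 = 116
k=6,n=1: total = 116+7 = 123
k=6,n=2: total = 123+8 = 131
k=6,n=3: total = 131+9 = 140
k=6,n=4: total = 140+10 = 150

150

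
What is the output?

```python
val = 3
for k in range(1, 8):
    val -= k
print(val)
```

-25

k=1: val = 3-1 = 2
k=2: val = 2-2 = 0
k=3: val = 0-3 = -3
k=4: val = (-3)-4 = -7
k=5: val = (-7)-5 = -12
k=6: val = (-12)-6 = -18
k=7: val = (-18)-7 = -25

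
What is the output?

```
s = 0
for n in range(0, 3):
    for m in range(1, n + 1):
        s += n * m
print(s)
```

n=1,m=1: s = 0+1 = 1
n=2,m=1: s = 1+2 = 3
n=2,m=2: s = 3+4 = 7

7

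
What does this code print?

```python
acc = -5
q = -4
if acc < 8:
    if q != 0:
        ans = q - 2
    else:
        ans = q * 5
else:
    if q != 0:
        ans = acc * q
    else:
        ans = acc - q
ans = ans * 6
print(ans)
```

-36

acc=-5, q=-4
acc < 8 is True; q != 0 is True
→ ans = q - 2 = -6
ans = (-6)*6 = -36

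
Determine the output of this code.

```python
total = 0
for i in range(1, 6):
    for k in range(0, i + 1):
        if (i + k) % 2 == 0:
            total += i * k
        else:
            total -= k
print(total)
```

i=1,k=0: odd sum, total = 0-0 = 0
i=1,k=1: even sum, total = 0+1 = 1
i=2,k=0: even sum, total = 1+0 = 1
i=2,k=1: odd sum, total = 1-1 = 0
i=2,k=2: even sum, total = 0+4 = 4
i=3,k=0: odd sum, total = 4-0 = 4
i=3,k=1: even sum, total = 4+3 = 7
i=3,k=2: odd sum, total = 7-2 = 5
i=3,k=3: even sum, total = 5+9 = 14
i=4,k=0: even sum, total = 14+0 = 14
i=4,k=1: odd sum, total = 14-1 = 13
i=4,k=2: even sum, total = 13+8 = 21
i=4,k=3: odd sum, total = 21-3 = 18
i=4,k=4: even sum, total = 18+16 = 34
i=5,k=0: odd sum, total = 34-0 = 34
i=5,k=1: even sum, total = 34+5 = 39
i=5,k=2: odd sum, total = 39-2 = 37
i=5,k=3: even sum, total = 37+15 = 52
i=5,k=4: odd sum, total = 52-4 = 48
i=5,k=5: even sum, total = 48+25 = 73

73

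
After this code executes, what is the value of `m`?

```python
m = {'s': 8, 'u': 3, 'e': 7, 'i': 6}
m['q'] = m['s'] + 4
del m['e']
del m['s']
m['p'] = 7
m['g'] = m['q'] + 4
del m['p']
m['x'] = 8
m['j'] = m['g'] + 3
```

m['q'] = m['s']+4 = 12 → {'s': 8, 'u': 3, 'e': 7, 'i': 6, 'q': 12}
del 'e' → {'s': 8, 'u': 3, 'i': 6, 'q': 12}
del 's' → {'u': 3, 'i': 6, 'q': 12}
m['p'] = 7 → {'u': 3, 'i': 6, 'q': 12, 'p': 7}
m['g'] = m['q']+4 = 16 → {'u': 3, 'i': 6, 'q': 12, 'p': 7, 'g': 16}
del 'p' → {'u': 3, 'i': 6, 'q': 12, 'g': 16}
m['x'] = 8 → {'u': 3, 'i': 6, 'q': 12, 'g': 16, 'x': 8}
m['j'] = m['g']+3 = 19 → {'u': 3, 'i': 6, 'q': 12, 'g': 16, 'x': 8, 'j': 19}

{'u': 3, 'i': 6, 'q': 12, 'g': 16, 'x': 8, 'j': 19}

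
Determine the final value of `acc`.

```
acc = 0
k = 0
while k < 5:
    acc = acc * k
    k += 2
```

0

k=0: acc = 0*0 = 0
k=2: acc = 0*2 = 0
k=4: acc = 0*4 = 0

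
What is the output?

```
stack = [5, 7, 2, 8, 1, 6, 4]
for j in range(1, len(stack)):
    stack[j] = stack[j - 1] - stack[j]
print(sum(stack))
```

j=1: stack[1] = 5-7 = -2 → [5, -2, 2, 8, 1, 6, 4]
j=2: stack[2] = (-2)-2 = -4 → [5, -2, -4, 8, 1, 6, 4]
j=3: stack[3] = (-4)-8 = -12 → [5, -2, -4, -12, 1, 6, 4]
j=4: stack[4] = (-12)-1 = -13 → [5, -2, -4, -12, -13, 6, 4]
j=5: stack[5] = (-13)-6 = -19 → [5, -2, -4, -12, -13, -19, 4]
j=6: stack[6] = (-19)-4 = -23 → [5, -2, -4, -12, -13, -19, -23]
sum = -68

-68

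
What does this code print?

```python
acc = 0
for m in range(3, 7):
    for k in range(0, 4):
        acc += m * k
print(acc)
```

m=3,k=0: acc = 0+0 = 0
m=3,k=1: acc = 0+3 = 3
m=3,k=2: acc = 3+6 = 9
m=3,k=3: acc = 9+9 = 18
m=4,k=0: acc = 18+0 = 18
m=4,k=1: acc = 18+4 = 22
m=4,k=2: acc = 22+8 = 30
m=4,k=3: acc = 30+12 = 42
m=5,k=0: acc = 42+0 = 42
m=5,k=1: acc = 42+5 = 47
m=5,k=2: acc = 47+10 = 57
m=5,k=3: acc = 57+15 = 72
m=6,k=0: acc = 72+0 = 72
m=6,k=1: acc = 72+6 = 78
m=6,k=2: acc = 78+12 = 90
m=6,k=3: acc = 90+18 = 108

108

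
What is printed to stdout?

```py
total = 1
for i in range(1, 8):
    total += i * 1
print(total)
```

i=1: total = 1+1*1 = 2
i=2: total = 2+2*1 = 4
i=3: total = 4+3*1 = 7
i=4: total = 7+4*1 = 11
i=5: total = 11+5*1 = 16
i=6: total = 16+6*1 = 22
i=7: total = 22+7*1 = 29

29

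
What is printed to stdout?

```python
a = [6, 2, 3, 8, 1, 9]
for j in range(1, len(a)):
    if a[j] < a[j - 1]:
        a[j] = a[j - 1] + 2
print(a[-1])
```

j=1: 2<6, a[1] = 6+2 = 8 → [6, 8, 3, 8, 1, 9]
j=2: 3<8, a[2] = 8+2 = 10 → [6, 8, 10, 8, 1, 9]
j=3: 8<10, a[3] = 10+2 = 12 → [6, 8, 10, 12, 1, 9]
j=4: 1<12, a[4] = 12+2 = 14 → [6, 8, 10, 12, 14, 9]
j=5: 9<14, a[5] = 14+2 = 16 → [6, 8, 10, 12, 14, 16]

16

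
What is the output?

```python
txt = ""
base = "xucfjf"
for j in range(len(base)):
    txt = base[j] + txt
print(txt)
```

fjfcux

j=0: prepend 'x' → 'x'
j=1: prepend 'u' → 'ux'
j=2: prepend 'c' → 'cux'
j=3: prepend 'f' → 'fcux'
j=4: prepend 'j' → 'jfcux'
j=5: prepend 'f' → 'fjfcux'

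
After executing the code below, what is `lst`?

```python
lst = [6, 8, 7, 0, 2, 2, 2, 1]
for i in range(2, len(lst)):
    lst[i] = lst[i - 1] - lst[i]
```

i=2: lst[2] = 8-7 = 1 → [6, 8, 1, 0, 2, 2, 2, 1]
i=3: lst[3] = 1-0 = 1 → [6, 8, 1, 1, 2, 2, 2, 1]
i=4: lst[4] = 1-2 = -1 → [6, 8, 1, 1, -1, 2, 2, 1]
i=5: lst[5] = (-1)-2 = -3 → [6, 8, 1, 1, -1, -3, 2, 1]
i=6: lst[6] = (-3)-2 = -5 → [6, 8, 1, 1, -1, -3, -5, 1]
i=7: lst[7] = (-5)-1 = -6 → [6, 8, 1, 1, -1, -3, -5, -6]

[6, 8, 1, 1, -1, -3, -5, -6]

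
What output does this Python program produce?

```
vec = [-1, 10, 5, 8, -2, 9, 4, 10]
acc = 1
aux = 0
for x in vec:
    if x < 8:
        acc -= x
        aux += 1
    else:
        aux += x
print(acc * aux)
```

x=-1: <8, acc = 1-(-1) = 2; aux=1
x=10: not <8; aux=11
x=5: <8, acc = 2-5 = -3; aux=12
x=8: not <8; aux=20
x=-2: <8, acc = (-3)-(-2) = -1; aux=21
x=9: not <8; aux=30
x=4: <8, acc = (-1)-4 = -5; aux=31
x=10: not <8; aux=41
acc*aux = (-5)*41 = -205

-205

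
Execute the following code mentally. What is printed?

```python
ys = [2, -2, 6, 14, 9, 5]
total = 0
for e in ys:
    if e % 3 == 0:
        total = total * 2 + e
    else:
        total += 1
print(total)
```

e=2: not %3==0, total = 0+1 = 1
e=-2: not %3==0, total = 1+1 = 2
e=6: %3==0, total = 2*2+6 = 10
e=14: not %3==0, total = 10+1 = 11
e=9: %3==0, total = 11*2+9 = 31
e=5: not %3==0, total = 31+1 = 32

32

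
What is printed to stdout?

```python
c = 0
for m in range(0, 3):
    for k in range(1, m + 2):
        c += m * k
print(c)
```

15

m=0,k=1: c = 0+0 = 0
m=1,k=1: c = 0+1 = 1
m=1,k=2: c = 1+2 = 3
m=2,k=1: c = 3+2 = 5
m=2,k=2: c = 5+4 = 9
m=2,k=3: c = 9+6 = 15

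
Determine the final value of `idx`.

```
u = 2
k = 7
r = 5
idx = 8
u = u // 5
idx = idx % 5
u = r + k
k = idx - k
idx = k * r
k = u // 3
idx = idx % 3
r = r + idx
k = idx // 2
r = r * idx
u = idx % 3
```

1

u = 2//5 = 0
idx = 8%5 = 3
u = 5+7 = 12
k = 3-7 = -4
idx = (-4)*5 = -20
k = 12//3 = 4
idx = (-20)%3 = 1
r = 5+1 = 6
k = 1//2 = 0
r = 6*1 = 6
u = 1%3 = 1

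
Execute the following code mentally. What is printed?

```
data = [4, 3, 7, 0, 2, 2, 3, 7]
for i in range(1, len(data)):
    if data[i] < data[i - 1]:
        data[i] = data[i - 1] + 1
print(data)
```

i=1: 3<4, data[1] = 4+1 = 5 → [4, 5, 7, 0, 2, 2, 3, 7]
i=2: 7>=5, unchanged → [4, 5, 7, 0, 2, 2, 3, 7]
i=3: 0<7, data[3] = 7+1 = 8 → [4, 5, 7, 8, 2, 2, 3, 7]
i=4: 2<8, data[4] = 8+1 = 9 → [4, 5, 7, 8, 9, 2, 3, 7]
i=5: 2<9, data[5] = 9+1 = 10 → [4, 5, 7, 8, 9, 10, 3, 7]
i=6: 3<10, data[6] = 10+1 = 11 → [4, 5, 7, 8, 9, 10, 11, 7]
i=7: 7<11, data[7] = 11+1 = 12 → [4, 5, 7, 8, 9, 10, 11, 12]

[4, 5, 7, 8, 9, 10, 11, 12]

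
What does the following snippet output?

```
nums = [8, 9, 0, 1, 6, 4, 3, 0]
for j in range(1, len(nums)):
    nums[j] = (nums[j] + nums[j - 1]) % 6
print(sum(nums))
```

24

j=1: nums[1] = (9+8)%6 = 5 → [8, 5, 0, 1, 6, 4, 3, 0]
j=2: nums[2] = (0+5)%6 = 5 → [8, 5, 5, 1, 6, 4, 3, 0]
j=3: nums[3] = (1+5)%6 = 0 → [8, 5, 5, 0, 6, 4, 3, 0]
j=4: nums[4] = (6+0)%6 = 0 → [8, 5, 5, 0, 0, 4, 3, 0]
j=5: nums[5] = (4+0)%6 = 4 → [8, 5, 5, 0, 0, 4, 3, 0]
j=6: nums[6] = (3+4)%6 = 1 → [8, 5, 5, 0, 0, 4, 1, 0]
j=7: nums[7] = (0+1)%6 = 1 → [8, 5, 5, 0, 0, 4, 1, 1]
sum = 24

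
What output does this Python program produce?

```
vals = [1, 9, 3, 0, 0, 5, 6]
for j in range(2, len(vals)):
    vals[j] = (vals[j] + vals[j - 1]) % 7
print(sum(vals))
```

30

j=2: vals[2] = (3+9)%7 = 5 → [1, 9, 5, 0, 0, 5, 6]
j=3: vals[3] = (0+5)%7 = 5 → [1, 9, 5, 5, 0, 5, 6]
j=4: vals[4] = (0+5)%7 = 5 → [1, 9, 5, 5, 5, 5, 6]
j=5: vals[5] = (5+5)%7 = 3 → [1, 9, 5, 5, 5, 3, 6]
j=6: vals[6] = (6+3)%7 = 2 → [1, 9, 5, 5, 5, 3, 2]
sum = 30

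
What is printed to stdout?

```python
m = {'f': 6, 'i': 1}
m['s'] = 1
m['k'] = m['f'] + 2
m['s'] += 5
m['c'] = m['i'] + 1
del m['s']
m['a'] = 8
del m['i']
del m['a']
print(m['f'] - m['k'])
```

-2

m['s'] = 1 → {'f': 6, 'i': 1, 's': 1}
m['k'] = m['f']+2 = 8 → {'f': 6, 'i': 1, 's': 1, 'k': 8}
m['s'] = 1+5 = 6 → {'f': 6, 'i': 1, 's': 6, 'k': 8}
m['c'] = m['i']+1 = 2 → {'f': 6, 'i': 1, 's': 6, 'k': 8, 'c': 2}
del 's' → {'f': 6, 'i': 1, 'k': 8, 'c': 2}
m['a'] = 8 → {'f': 6, 'i': 1, 'k': 8, 'c': 2, 'a': 8}
del 'i' → {'f': 6, 'k': 8, 'c': 2, 'a': 8}
del 'a' → {'f': 6, 'k': 8, 'c': 2}
m['f']-m['k'] = 6-8 = -2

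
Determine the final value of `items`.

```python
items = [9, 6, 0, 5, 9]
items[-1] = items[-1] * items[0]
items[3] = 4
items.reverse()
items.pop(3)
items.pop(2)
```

items[-1] = items[-1]*items[0] = 9*9 = 81 → [9, 6, 0, 5, 81]
items[3] = 4 → [9, 6, 0, 4, 81]
reverse → [81, 4, 0, 6, 9]
pop(3) removes 6 → [81, 4, 0, 9]
pop(2) removes 0 → [81, 4, 9]

[81, 4, 9]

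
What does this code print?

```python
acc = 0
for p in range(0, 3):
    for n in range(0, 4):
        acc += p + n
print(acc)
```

30

p=0,n=0: acc = 0+0 = 0
p=0,n=1: acc = 0+1 = 1
p=0,n=2: acc = 1+2 = 3
p=0,n=3: acc = 3+3 = 6
p=1,n=0: acc = 6+1 = 7
p=1,n=1: acc = 7+2 = 9
p=1,n=2: acc = 9+3 = 12
p=1,n=3: acc = 12+4 = 16
p=2,n=0: acc = 16+2 = 18
p=2,n=1: acc = 18+3 = 21
p=2,n=2: acc = 21+4 = 25
p=2,n=3: acc = 25+5 = 30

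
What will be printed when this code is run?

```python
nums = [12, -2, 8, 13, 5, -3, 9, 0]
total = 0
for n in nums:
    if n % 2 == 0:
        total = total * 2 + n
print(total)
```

n=12: even, total = 0*2+12 = 12
n=-2: even, total = 12*2+(-2) = 22
n=8: even, total = 22*2+8 = 52
n=13: not even
n=5: not even
n=-3: not even
n=9: not even
n=0: even, total = 52*2+0 = 104

104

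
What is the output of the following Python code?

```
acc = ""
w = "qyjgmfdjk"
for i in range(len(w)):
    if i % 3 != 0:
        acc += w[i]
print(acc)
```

yjmfjk

i=0: skip
i=1: add 'y' → 'y'
i=2: add 'j' → 'yj'
i=3: skip
i=4: add 'm' → 'yjm'
i=5: add 'f' → 'yjmf'
i=6: skip
i=7: add 'j' → 'yjmfj'
i=8: add 'k' → 'yjmfjk'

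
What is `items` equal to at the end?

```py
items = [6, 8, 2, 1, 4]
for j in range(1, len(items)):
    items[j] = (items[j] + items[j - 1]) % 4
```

[6, 2, 0, 1, 1]

j=1: items[1] = (8+6)%4 = 2 → [6, 2, 2, 1, 4]
j=2: items[2] = (2+2)%4 = 0 → [6, 2, 0, 1, 4]
j=3: items[3] = (1+0)%4 = 1 → [6, 2, 0, 1, 4]
j=4: items[4] = (4+1)%4 = 1 → [6, 2, 0, 1, 1]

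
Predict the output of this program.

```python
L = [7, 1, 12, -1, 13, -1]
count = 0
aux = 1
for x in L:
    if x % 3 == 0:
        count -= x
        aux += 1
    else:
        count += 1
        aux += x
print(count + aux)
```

14

x=7: not %3==0, count = 0+1 = 1; aux=8
x=1: not %3==0, count = 1+1 = 2; aux=9
x=12: %3==0, count = 2-12 = -10; aux=10
x=-1: not %3==0, count = (-10)+1 = -9; aux=9
x=13: not %3==0, count = (-9)+1 = -8; aux=22
x=-1: not %3==0, count = (-8)+1 = -7; aux=21
count+aux = (-7)+21 = 14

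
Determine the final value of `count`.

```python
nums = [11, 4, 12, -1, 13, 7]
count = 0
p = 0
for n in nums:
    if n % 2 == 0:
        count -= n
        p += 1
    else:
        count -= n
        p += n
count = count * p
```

-1472

n=11: not even, count = 0-11 = -11; p=11
n=4: even, count = (-11)-4 = -15; p=12
n=12: even, count = (-15)-12 = -27; p=13
n=-1: not even, count = (-27)-(-1) = -26; p=12
n=13: not even, count = (-26)-13 = -39; p=25
n=7: not even, count = (-39)-7 = -46; p=32
count*p = (-46)*32 = -1472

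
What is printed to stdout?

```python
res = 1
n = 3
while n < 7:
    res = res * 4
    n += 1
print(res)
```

n=3: res = 1*4 = 4
n=4: res = 4*4 = 16
n=5: res = 16*4 = 64
n=6: res = 64*4 = 256

256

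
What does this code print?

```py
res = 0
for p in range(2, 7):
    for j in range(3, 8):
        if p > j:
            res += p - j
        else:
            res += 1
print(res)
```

p=2,j=3: not 2>3, res = 0+1 = 1
p=2,j=4: not 2>4, res = 1+1 = 2
p=2,j=5: not 2>5, res = 2+1 = 3
p=2,j=6: not 2>6, res = 3+1 = 4
p=2,j=7: not 2>7, res = 4+1 = 5
p=3,j=3: not 3>3, res = 5+1 = 6
p=3,j=4: not 3>4, res = 6+1 = 7
p=3,j=5: not 3>5, res = 7+1 = 8
p=3,j=6: not 3>6, res = 8+1 = 9
p=3,j=7: not 3>7, res = 9+1 = 10
p=4,j=3: 4>3, res = 10+1 = 11
p=4,j=4: not 4>4, res = 11+1 = 12
p=4,j=5: not 4>5, res = 12+1 = 13
p=4,j=6: not 4>6, res = 13+1 = 14
p=4,j=7: not 4>7, res = 14+1 = 15
p=5,j=3: 5>3, res = 15+2 = 17
p=5,j=4: 5>4, res = 17+1 = 18
p=5,j=5: not 5>5, res = 18+1 = 19
p=5,j=6: not 5>6, res = 19+1 = 20
p=5,j=7: not 5>7, res = 20+1 = 21
p=6,j=3: 6>3, res = 21+3 = 24
p=6,j=4: 6>4, res = 24+2 = 26
p=6,j=5: 6>5, res = 26+1 = 27
p=6,j=6: not 6>6, res = 27+1 = 28
p=6,j=7: not 6>7, res = 28+1 = 29

29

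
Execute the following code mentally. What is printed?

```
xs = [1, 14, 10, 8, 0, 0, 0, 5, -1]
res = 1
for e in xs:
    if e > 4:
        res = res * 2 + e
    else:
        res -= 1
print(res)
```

e=1: not >4, res = 1-1 = 0
e=14: >4, res = 0*2+14 = 14
e=10: >4, res = 14*2+10 = 38
e=8: >4, res = 38*2+8 = 84
e=0: not >4, res = 84-1 = 83
e=0: not >4, res = 83-1 = 82
e=0: not >4, res = 82-1 = 81
e=5: >4, res = 81*2+5 = 167
e=-1: not >4, res = 167-1 = 166

166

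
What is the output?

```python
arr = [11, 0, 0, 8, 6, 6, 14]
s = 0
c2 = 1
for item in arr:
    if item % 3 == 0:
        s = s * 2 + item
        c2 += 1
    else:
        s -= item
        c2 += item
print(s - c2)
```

item=11: not %3==0, s = 0-11 = -11; c2=12
item=0: %3==0, s = (-11)*2+0 = -22; c2=13
item=0: %3==0, s = (-22)*2+0 = -44; c2=14
item=8: not %3==0, s = (-44)-8 = -52; c2=22
item=6: %3==0, s = (-52)*2+6 = -98; c2=23
item=6: %3==0, s = (-98)*2+6 = -190; c2=24
item=14: not %3==0, s = (-190)-14 = -204; c2=38
s-c2 = (-204)-38 = -242

-242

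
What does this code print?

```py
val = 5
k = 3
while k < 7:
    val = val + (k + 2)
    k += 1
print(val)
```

31

k=3: val = 5+5 = 10
k=4: val = 10+6 = 16
k=5: val = 16+7 = 23
k=6: val = 23+8 = 31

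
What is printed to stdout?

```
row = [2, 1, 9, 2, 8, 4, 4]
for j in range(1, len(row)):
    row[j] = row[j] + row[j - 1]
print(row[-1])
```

30

j=1: row[1] = 1+2 = 3 → [2, 3, 9, 2, 8, 4, 4]
j=2: row[2] = 9+3 = 12 → [2, 3, 12, 2, 8, 4, 4]
j=3: row[3] = 2+12 = 14 → [2, 3, 12, 14, 8, 4, 4]
j=4: row[4] = 8+14 = 22 → [2, 3, 12, 14, 22, 4, 4]
j=5: row[5] = 4+22 = 26 → [2, 3, 12, 14, 22, 26, 4]
j=6: row[6] = 4+26 = 30 → [2, 3, 12, 14, 22, 26, 30]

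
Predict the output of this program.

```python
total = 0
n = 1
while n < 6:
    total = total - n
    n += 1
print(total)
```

n=1: total = 0-1 = -1
n=2: total = (-1)-2 = -3
n=3: total = (-3)-3 = -6
n=4: total = (-6)-4 = -10
n=5: total = (-10)-5 = -15

-15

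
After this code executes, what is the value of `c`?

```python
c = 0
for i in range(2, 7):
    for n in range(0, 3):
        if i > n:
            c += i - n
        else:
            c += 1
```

i=2,n=0: 2>0, c = 0+2 = 2
i=2,n=1: 2>1, c = 2+1 = 3
i=2,n=2: not 2>2, c = 3+1 = 4
i=3,n=0: 3>0, c = 4+3 = 7
i=3,n=1: 3>1, c = 7+2 = 9
i=3,n=2: 3>2, c = 9+1 = 10
i=4,n=0: 4>0, c = 10+4 = 14
i=4,n=1: 4>1, c = 14+3 = 17
i=4,n=2: 4>2, c = 17+2 = 19
i=5,n=0: 5>0, c = 19+5 = 24
i=5,n=1: 5>1, c = 24+4 = 28
i=5,n=2: 5>2, c = 28+3 = 31
i=6,n=0: 6>0, c = 31+6 = 37
i=6,n=1: 6>1, c = 37+5 = 42
i=6,n=2: 6>2, c = 42+4 = 46

46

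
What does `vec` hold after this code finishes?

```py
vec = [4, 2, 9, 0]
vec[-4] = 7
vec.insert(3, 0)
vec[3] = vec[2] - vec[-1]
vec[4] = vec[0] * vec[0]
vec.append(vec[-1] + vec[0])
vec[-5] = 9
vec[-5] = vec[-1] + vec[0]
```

[7, 63, 9, 9, 49, 56]

vec[-4] = 7 → [7, 2, 9, 0]
insert 0 at 3 → [7, 2, 9, 0, 0]
vec[3] = vec[2]-vec[-1] = 9-0 = 9 → [7, 2, 9, 9, 0]
vec[4] = vec[0]*vec[0] = 7*7 = 49 → [7, 2, 9, 9, 49]
append vec[-1]+vec[0] = 49+7 = 56 → [7, 2, 9, 9, 49, 56]
vec[-5] = 9 → [7, 9, 9, 9, 49, 56]
vec[-5] = vec[-1]+vec[0] = 56+7 = 63 → [7, 63, 9, 9, 49, 56]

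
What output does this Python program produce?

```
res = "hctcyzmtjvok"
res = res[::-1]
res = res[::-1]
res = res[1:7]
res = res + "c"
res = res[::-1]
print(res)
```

cmzyctc

reverse → 'kovjtmzyctch'
reverse → 'hctcyzmtjvok'
slice [1:7] → 'ctcyzm'
+ 'c' → 'ctcyzmc'
reverse → 'cmzyctc'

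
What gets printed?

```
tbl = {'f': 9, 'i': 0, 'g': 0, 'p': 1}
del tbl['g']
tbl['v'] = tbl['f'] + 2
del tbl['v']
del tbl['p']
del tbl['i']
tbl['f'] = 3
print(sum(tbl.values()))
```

3

del 'g' → {'f': 9, 'i': 0, 'p': 1}
tbl['v'] = tbl['f']+2 = 11 → {'f': 9, 'i': 0, 'p': 1, 'v': 11}
del 'v' → {'f': 9, 'i': 0, 'p': 1}
del 'p' → {'f': 9, 'i': 0}
del 'i' → {'f': 9}
tbl['f'] = 3 → {'f': 3}
sum of values = 3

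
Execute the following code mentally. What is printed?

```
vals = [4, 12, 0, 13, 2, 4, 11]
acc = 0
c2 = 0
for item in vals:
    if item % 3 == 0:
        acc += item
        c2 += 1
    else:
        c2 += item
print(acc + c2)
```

item=4: not %3==0; c2=4
item=12: %3==0, acc = 0+12 = 12; c2=5
item=0: %3==0, acc = 12+0 = 12; c2=6
item=13: not %3==0; c2=19
item=2: not %3==0; c2=21
item=4: not %3==0; c2=25
item=11: not %3==0; c2=36
acc+c2 = 12+36 = 48

48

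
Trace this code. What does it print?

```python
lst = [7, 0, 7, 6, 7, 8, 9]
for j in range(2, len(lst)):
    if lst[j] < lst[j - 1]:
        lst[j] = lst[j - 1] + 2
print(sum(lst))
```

j=2: 7>=0, unchanged → [7, 0, 7, 6, 7, 8, 9]
j=3: 6<7, lst[3] = 7+2 = 9 → [7, 0, 7, 9, 7, 8, 9]
j=4: 7<9, lst[4] = 9+2 = 11 → [7, 0, 7, 9, 11, 8, 9]
j=5: 8<11, lst[5] = 11+2 = 13 → [7, 0, 7, 9, 11, 13, 9]
j=6: 9<13, lst[6] = 13+2 = 15 → [7, 0, 7, 9, 11, 13, 15]
sum = 62

62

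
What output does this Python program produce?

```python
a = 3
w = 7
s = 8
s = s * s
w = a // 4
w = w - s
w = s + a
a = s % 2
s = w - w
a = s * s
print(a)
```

s = 8*8 = 64
w = 3//4 = 0
w = 0-64 = -64
w = 64+3 = 67
a = 64%2 = 0
s = 67-67 = 0
a = 0*0 = 0

0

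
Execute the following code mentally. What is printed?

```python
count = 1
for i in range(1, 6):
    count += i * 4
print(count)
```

61

i=1: count = 1+1*4 = 5
i=2: count = 5+2*4 = 13
i=3: count = 13+3*4 = 25
i=4: count = 25+4*4 = 41
i=5: count = 41+5*4 = 61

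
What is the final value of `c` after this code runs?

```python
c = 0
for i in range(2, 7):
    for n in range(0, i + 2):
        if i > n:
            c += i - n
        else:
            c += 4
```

i=2,n=0: 2>0, c = 0+2 = 2
i=2,n=1: 2>1, c = 2+1 = 3
i=2,n=2: not 2>2, c = 3+4 = 7
i=2,n=3: not 2>3, c = 7+4 = 11
i=3,n=0: 3>0, c = 11+3 = 14
i=3,n=1: 3>1, c = 14+2 = 16
i=3,n=2: 3>2, c = 16+1 = 17
i=3,n=3: not 3>3, c = 17+4 = 21
i=3,n=4: not 3>4, c = 21+4 = 25
i=4,n=0: 4>0, c = 25+4 = 29
i=4,n=1: 4>1, c = 29+3 = 32
i=4,n=2: 4>2, c = 32+2 = 34
i=4,n=3: 4>3, c = 34+1 = 35
i=4,n=4: not 4>4, c = 35+4 = 39
i=4,n=5: not 4>5, c = 39+4 = 43
i=5,n=0: 5>0, c = 43+5 = 48
i=5,n=1: 5>1, c = 48+4 = 52
i=5,n=2: 5>2, c = 52+3 = 55
i=5,n=3: 5>3, c = 55+2 = 57
i=5,n=4: 5>4, c = 57+1 = 58
i=5,n=5: not 5>5, c = 58+4 = 62
i=5,n=6: not 5>6, c = 62+4 = 66
i=6,n=0: 6>0, c = 66+6 = 72
i=6,n=1: 6>1, c = 72+5 = 77
i=6,n=2: 6>2, c = 77+4 = 81
i=6,n=3: 6>3, c = 81+3 = 84
i=6,n=4: 6>4, c = 84+2 = 86
i=6,n=5: 6>5, c = 86+1 = 87
i=6,n=6: not 6>6, c = 87+4 = 91
i=6,n=7: not 6>7, c = 91+4 = 95

95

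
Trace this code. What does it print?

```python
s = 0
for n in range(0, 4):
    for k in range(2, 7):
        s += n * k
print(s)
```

120

n=0,k=2: s = 0+0 = 0
n=0,k=3: s = 0+0 = 0
n=0,k=4: s = 0+0 = 0
n=0,k=5: s = 0+0 = 0
n=0,k=6: s = 0+0 = 0
n=1,k=2: s = 0+2 = 2
n=1,k=3: s = 2+3 = 5
n=1,k=4: s = 5+4 = 9
n=1,k=5: s = 9+5 = 14
n=1,k=6: s = 14+6 = 20
n=2,k=2: s = 20+4 = 24
n=2,k=3: s = 24+6 = 30
n=2,k=4: s = 30+8 = 38
n=2,k=5: s = 38+10 = 48
n=2,k=6: s = 48+12 = 60
n=3,k=2: s = 60+6 = 66
n=3,k=3: s = 66+9 = 75
n=3,k=4: s = 75+12 = 87
n=3,k=5: s = 87+15 = 102
n=3,k=6: s = 102+18 = 120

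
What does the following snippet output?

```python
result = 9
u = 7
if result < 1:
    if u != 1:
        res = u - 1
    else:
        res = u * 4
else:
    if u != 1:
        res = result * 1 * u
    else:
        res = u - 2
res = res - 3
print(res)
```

result=9, u=7
result < 1 is False; u != 1 is True
→ res = result * 1 * u = 63
res = 63-3 = 60

60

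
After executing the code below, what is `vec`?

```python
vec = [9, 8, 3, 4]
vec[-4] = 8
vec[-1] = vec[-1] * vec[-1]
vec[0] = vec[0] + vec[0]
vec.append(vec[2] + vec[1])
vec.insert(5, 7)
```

[16, 8, 3, 16, 11, 7]

vec[-4] = 8 → [8, 8, 3, 4]
vec[-1] = vec[-1]*vec[-1] = 4*4 = 16 → [8, 8, 3, 16]
vec[0] = vec[0]+vec[0] = 8+8 = 16 → [16, 8, 3, 16]
append vec[2]+vec[1] = 3+8 = 11 → [16, 8, 3, 16, 11]
insert 7 at 5 → [16, 8, 3, 16, 11, 7]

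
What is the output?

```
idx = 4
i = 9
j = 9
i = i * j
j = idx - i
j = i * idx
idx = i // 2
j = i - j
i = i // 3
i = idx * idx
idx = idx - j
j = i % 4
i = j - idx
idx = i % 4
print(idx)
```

1

i = 9*9 = 81
j = 4-81 = -77
j = 81*4 = 324
idx = 81//2 = 40
j = 81-324 = -243
i = 81//3 = 27
i = 40*40 = 1600
idx = 40-(-243) = 283
j = 1600%4 = 0
i = 0-283 = -283
idx = (-283)%4 = 1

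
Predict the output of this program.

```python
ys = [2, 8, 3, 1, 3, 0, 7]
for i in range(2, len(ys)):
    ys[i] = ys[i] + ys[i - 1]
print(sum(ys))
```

85

i=2: ys[2] = 3+8 = 11 → [2, 8, 11, 1, 3, 0, 7]
i=3: ys[3] = 1+11 = 12 → [2, 8, 11, 12, 3, 0, 7]
i=4: ys[4] = 3+12 = 15 → [2, 8, 11, 12, 15, 0, 7]
i=5: ys[5] = 0+15 = 15 → [2, 8, 11, 12, 15, 15, 7]
i=6: ys[6] = 7+15 = 22 → [2, 8, 11, 12, 15, 15, 22]
sum = 85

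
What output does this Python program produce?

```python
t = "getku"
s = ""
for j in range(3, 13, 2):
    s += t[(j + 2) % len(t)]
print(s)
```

j=3: add t[0]='g' → 'g'
j=5: add t[2]='t' → 'gt'
j=7: add t[4]='u' → 'gtu'
j=9: add t[1]='e' → 'gtue'
j=11: add t[3]='k' → 'gtuek'

gtuek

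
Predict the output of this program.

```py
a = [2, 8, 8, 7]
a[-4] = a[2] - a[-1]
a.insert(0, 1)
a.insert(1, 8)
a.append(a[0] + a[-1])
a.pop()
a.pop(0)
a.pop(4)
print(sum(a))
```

a[-4] = a[2]-a[-1] = 8-7 = 1 → [1, 8, 8, 7]
insert 1 at 0 → [1, 1, 8, 8, 7]
insert 8 at 1 → [1, 8, 1, 8, 8, 7]
append a[0]+a[-1] = 1+7 = 8 → [1, 8, 1, 8, 8, 7, 8]
pop() removes 8 → [1, 8, 1, 8, 8, 7]
pop(0) removes 1 → [8, 1, 8, 8, 7]
pop(4) removes 7 → [8, 1, 8, 8]
sum = 25

25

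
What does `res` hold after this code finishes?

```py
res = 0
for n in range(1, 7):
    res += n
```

21

n=1: res = 0+1 = 1
n=2: res = 1+2 = 3
n=3: res = 3+3 = 6
n=4: res = 6+4 = 10
n=5: res = 10+5 = 15
n=6: res = 15+6 = 21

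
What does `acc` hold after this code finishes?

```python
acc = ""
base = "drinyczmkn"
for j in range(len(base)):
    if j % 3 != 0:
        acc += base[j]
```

'riycmk'

j=0: skip
j=1: add 'r' → 'r'
j=2: add 'i' → 'ri'
j=3: skip
j=4: add 'y' → 'riy'
j=5: add 'c' → 'riyc'
j=6: skip
j=7: add 'm' → 'riycm'
j=8: add 'k' → 'riycmk'
j=9: skip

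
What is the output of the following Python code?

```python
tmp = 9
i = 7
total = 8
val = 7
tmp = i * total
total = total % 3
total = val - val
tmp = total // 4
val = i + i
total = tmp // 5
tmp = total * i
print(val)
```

14

tmp = 7*8 = 56
total = 8%3 = 2
total = 7-7 = 0
tmp = 0//4 = 0
val = 7+7 = 14
total = 0//5 = 0
tmp = 0*7 = 0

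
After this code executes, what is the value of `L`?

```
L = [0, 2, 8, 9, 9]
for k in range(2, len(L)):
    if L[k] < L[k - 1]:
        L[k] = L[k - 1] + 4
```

[0, 2, 8, 9, 9]

k=2: 8>=2, unchanged → [0, 2, 8, 9, 9]
k=3: 9>=8, unchanged → [0, 2, 8, 9, 9]
k=4: 9>=9, unchanged → [0, 2, 8, 9, 9]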